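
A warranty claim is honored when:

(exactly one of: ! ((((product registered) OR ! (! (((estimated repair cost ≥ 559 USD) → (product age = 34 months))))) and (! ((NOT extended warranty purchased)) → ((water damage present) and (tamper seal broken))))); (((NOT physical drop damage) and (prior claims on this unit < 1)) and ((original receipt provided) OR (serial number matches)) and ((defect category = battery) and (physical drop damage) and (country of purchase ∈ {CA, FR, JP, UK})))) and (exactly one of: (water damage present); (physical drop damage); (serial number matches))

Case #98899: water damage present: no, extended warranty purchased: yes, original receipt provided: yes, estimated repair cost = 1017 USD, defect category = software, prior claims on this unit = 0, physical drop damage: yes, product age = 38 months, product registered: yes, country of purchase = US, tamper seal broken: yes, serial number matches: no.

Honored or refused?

Honored

Atomic conditions:
  product registered: yes → true
  estimated repair cost ≥ 559 USD: 1017 ≥ 559 is true
  product age = 34 months: 38 == 34 is false
  NOT extended warranty purchased: yes → false
  water damage present: no → false
  tamper seal broken: yes → true
  NOT physical drop damage: yes → false
  prior claims on this unit < 1: 0 < 1 is true
  original receipt provided: yes → true
  serial number matches: no → false
  defect category = battery: software == battery is false
  physical drop damage: yes → true
  country of purchase ∈ {CA, FR, JP, UK}: US is not in the set → false
Combine:
[1.1.1.1.2.1.1] true → false = false
[1.1.1.1.2.1] NOT false = true
[1.1.1.1.2] NOT true = false
[1.1.1.1] true OR false = true
[1.1.1.2.1] NOT false = true
[1.1.1.2.2] false AND true = false
[1.1.1.2] true → false = false
[1.1.1] true AND false = false
[1.1] NOT false = true
[1.2.1] false AND true = false
[1.2.2] true OR false = true
[1.2.3] false AND true AND false = false
[1.2] false AND true AND false = false
[1] exactly-one(true, false) = true
[2] exactly-one(false, true, false) = true
[root] true AND true = true
Overall: true → honored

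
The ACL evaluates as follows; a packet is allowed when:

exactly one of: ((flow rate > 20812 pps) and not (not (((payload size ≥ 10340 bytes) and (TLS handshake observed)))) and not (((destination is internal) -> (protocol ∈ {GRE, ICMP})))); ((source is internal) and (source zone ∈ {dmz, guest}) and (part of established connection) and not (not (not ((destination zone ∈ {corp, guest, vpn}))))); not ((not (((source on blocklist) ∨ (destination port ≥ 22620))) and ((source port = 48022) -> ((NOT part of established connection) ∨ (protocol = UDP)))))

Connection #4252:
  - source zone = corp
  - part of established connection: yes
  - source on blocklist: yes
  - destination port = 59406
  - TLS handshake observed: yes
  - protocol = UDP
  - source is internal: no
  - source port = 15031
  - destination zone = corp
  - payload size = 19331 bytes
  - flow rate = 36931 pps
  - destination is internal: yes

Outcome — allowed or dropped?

Atomic conditions:
  flow rate > 20812 pps: 36931 > 20812 is true
  payload size ≥ 10340 bytes: 19331 ≥ 10340 is true
  TLS handshake observed: yes → true
  destination is internal: yes → true
  protocol ∈ {GRE, ICMP}: UDP is not in the set → false
  source is internal: no → false
  source zone ∈ {dmz, guest}: corp is not in the set → false
  part of established connection: yes → true
  destination zone ∈ {corp, guest, vpn}: corp is in the set → true
  source on blocklist: yes → true
  destination port ≥ 22620: 59406 ≥ 22620 is true
  source port = 48022: 15031 == 48022 is false
  NOT part of established connection: yes → false
  protocol = UDP: UDP == UDP is true
Combine:
[1.2.1.1] true AND true = true
[1.2.1] NOT true = false
[1.2] NOT false = true
[1.3.1] true → false = false
[1.3] NOT false = true
[1] true AND true AND true = true
[2.4.1.1] NOT true = false
[2.4.1] NOT false = true
[2.4] NOT true = false
[2] false AND false AND true AND false = false
[3.1.1.1] true OR true = true
[3.1.1] NOT true = false
[3.1.2.2] false OR true = true
[3.1.2] false → true (antecedent false ⇒ implication holds) = true
[3.1] false AND true = false
[3] NOT false = true
[root] exactly-one(true, false, true) = false
Overall: false → dropped

Dropped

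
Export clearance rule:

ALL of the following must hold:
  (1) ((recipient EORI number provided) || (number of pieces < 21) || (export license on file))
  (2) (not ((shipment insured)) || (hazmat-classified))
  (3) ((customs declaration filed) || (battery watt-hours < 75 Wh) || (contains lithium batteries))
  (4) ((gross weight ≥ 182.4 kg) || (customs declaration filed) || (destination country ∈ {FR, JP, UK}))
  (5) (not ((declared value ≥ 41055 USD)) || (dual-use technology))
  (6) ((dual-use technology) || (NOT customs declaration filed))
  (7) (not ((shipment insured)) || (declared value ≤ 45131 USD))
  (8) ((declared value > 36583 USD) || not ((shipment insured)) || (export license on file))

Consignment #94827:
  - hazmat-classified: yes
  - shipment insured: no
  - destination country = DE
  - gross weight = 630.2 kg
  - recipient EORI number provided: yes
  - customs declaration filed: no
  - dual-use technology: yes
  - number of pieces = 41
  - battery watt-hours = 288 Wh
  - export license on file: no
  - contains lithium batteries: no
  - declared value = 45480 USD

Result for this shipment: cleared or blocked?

Blocked

Atomic conditions:
  recipient EORI number provided: yes → true
  number of pieces < 21: 41 < 21 is false
  export license on file: no → false
  shipment insured: no → false
  hazmat-classified: yes → true
  customs declaration filed: no → false
  battery watt-hours < 75 Wh: 288 < 75 is false
  contains lithium batteries: no → false
  gross weight ≥ 182.4 kg: 630.2 ≥ 182.4 is true
  destination country ∈ {FR, JP, UK}: DE is not in the set → false
  declared value ≥ 41055 USD: 45480 ≥ 41055 is true
  dual-use technology: yes → true
  NOT customs declaration filed: no → true
  declared value ≤ 45131 USD: 45480 ≤ 45131 is false
  declared value > 36583 USD: 45480 > 36583 is true
Combine:
[1] true OR false OR false = true
[2.1] NOT false = true
[2] true OR true = true
[3] false OR false OR false = false
[4] true OR false OR false = true
[5.1] NOT true = false
[5] false OR true = true
[6] true OR true = true
[7.1] NOT false = true
[7] true OR false = true
[8.2] NOT false = true
[8] true OR true OR false = true
[root] true AND true AND false AND true AND true AND true AND true AND true = false
Overall: false → blocked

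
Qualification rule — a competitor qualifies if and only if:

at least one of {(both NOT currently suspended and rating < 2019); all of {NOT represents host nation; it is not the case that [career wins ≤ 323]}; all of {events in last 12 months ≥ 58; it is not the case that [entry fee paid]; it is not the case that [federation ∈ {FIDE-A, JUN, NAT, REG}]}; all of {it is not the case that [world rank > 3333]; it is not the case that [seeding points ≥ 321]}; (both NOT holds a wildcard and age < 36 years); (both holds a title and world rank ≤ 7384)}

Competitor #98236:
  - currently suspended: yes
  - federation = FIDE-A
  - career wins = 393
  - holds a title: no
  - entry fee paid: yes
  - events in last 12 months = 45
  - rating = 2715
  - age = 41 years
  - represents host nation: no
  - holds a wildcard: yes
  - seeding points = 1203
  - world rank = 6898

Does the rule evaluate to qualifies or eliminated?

Atomic conditions:
  NOT currently suspended: yes → false
  rating < 2019: 2715 < 2019 is false
  NOT represents host nation: no → true
  career wins ≤ 323: 393 ≤ 323 is false
  events in last 12 months ≥ 58: 45 ≥ 58 is false
  entry fee paid: yes → true
  federation ∈ {FIDE-A, JUN, NAT, REG}: FIDE-A is in the set → true
  world rank > 3333: 6898 > 3333 is true
  seeding points ≥ 321: 1203 ≥ 321 is true
  NOT holds a wildcard: yes → false
  age < 36 years: 41 < 36 is false
  holds a title: no → false
  world rank ≤ 7384: 6898 ≤ 7384 is true
Combine:
[1] false AND false = false
[2.2] NOT false = true
[2] true AND true = true
[3.2] NOT true = false
[3.3] NOT true = false
[3] false AND false AND false = false
[4.1] NOT true = false
[4.2] NOT true = false
[4] false AND false = false
[5] false AND false = false
[6] false AND true = false
[root] false OR true OR false OR false OR false OR false = true
Overall: true → qualifies

Qualifies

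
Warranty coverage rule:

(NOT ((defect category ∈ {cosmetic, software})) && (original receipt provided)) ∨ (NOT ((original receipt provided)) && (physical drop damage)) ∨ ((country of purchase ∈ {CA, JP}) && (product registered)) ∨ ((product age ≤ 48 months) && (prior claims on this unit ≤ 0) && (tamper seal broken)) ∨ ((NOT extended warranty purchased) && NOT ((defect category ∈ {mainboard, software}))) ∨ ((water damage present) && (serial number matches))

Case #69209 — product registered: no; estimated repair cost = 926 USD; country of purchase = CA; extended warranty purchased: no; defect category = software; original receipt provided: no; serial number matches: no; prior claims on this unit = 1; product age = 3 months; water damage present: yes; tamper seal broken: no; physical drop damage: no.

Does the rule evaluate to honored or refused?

Refused

Atomic conditions:
  defect category ∈ {cosmetic, software}: software is in the set → true
  original receipt provided: no → false
  physical drop damage: no → false
  country of purchase ∈ {CA, JP}: CA is in the set → true
  product registered: no → false
  product age ≤ 48 months: 3 ≤ 48 is true
  prior claims on this unit ≤ 0: 1 ≤ 0 is false
  tamper seal broken: no → false
  NOT extended warranty purchased: no → true
  defect category ∈ {mainboard, software}: software is in the set → true
  water damage present: yes → true
  serial number matches: no → false
Combine:
[1.1] NOT true = false
[1] false AND false = false
[2.1] NOT false = true
[2] true AND false = false
[3] true AND false = false
[4] true AND false AND false = false
[5.2] NOT true = false
[5] true AND false = false
[6] true AND false = false
[root] false OR false OR false OR false OR false OR false = false
Overall: false → refused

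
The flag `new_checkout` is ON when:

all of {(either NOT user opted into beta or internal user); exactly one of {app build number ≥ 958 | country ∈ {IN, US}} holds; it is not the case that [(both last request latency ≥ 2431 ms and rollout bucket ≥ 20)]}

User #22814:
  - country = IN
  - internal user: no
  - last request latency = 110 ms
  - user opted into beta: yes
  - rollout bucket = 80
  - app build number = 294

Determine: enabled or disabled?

Atomic conditions:
  NOT user opted into beta: yes → false
  internal user: no → false
  app build number ≥ 958: 294 ≥ 958 is false
  country ∈ {IN, US}: IN is in the set → true
  last request latency ≥ 2431 ms: 110 ≥ 2431 is false
  rollout bucket ≥ 20: 80 ≥ 20 is true
Combine:
[1] false OR false = false
[2] exactly-one(false, true) = true
[3.1] false AND true = false
[3] NOT false = true
[root] false AND true AND true = false
Overall: false → disabled

Disabled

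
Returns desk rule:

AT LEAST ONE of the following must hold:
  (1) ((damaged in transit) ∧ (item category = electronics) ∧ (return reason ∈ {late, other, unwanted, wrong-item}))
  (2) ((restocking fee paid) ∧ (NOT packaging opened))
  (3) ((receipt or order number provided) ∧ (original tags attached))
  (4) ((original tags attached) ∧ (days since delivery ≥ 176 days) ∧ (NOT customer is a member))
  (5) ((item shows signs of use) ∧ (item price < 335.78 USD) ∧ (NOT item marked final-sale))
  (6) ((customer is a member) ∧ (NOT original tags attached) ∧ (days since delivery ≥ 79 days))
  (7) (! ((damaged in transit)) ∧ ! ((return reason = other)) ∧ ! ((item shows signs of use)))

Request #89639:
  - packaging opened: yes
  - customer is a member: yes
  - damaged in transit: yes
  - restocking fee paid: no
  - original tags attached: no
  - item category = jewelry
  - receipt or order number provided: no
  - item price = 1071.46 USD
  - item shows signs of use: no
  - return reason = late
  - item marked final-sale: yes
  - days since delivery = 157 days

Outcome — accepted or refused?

Accepted

Atomic conditions:
  damaged in transit: yes → true
  item category = electronics: jewelry == electronics is false
  return reason ∈ {late, other, unwanted, wrong-item}: late is in the set → true
  restocking fee paid: no → false
  NOT packaging opened: yes → false
  receipt or order number provided: no → false
  original tags attached: no → false
  days since delivery ≥ 176 days: 157 ≥ 176 is false
  NOT customer is a member: yes → false
  item shows signs of use: no → false
  item price < 335.78 USD: 1071.46 < 335.78 is false
  NOT item marked final-sale: yes → false
  customer is a member: yes → true
  NOT original tags attached: no → true
  days since delivery ≥ 79 days: 157 ≥ 79 is true
  return reason = other: late == other is false
Combine:
[1] true AND false AND true = false
[2] false AND false = false
[3] false AND false = false
[4] false AND false AND false = false
[5] false AND false AND false = false
[6] true AND true AND true = true
[7.1] NOT true = false
[7.2] NOT false = true
[7.3] NOT false = true
[7] false AND true AND true = false
[root] false OR false OR false OR false OR false OR true OR false = true
Overall: true → accepted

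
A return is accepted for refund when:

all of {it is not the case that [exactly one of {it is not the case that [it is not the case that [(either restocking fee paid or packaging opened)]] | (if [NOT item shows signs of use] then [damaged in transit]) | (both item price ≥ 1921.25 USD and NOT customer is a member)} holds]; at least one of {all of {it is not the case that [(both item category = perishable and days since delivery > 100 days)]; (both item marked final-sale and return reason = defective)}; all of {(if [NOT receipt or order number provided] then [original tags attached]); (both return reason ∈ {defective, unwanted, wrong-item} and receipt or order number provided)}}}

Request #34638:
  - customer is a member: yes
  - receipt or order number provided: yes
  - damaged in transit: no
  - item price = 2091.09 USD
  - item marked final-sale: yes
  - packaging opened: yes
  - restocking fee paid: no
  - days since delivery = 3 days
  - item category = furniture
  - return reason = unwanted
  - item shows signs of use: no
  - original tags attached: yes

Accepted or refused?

Atomic conditions:
  restocking fee paid: no → false
  packaging opened: yes → true
  NOT item shows signs of use: no → true
  damaged in transit: no → false
  item price ≥ 1921.25 USD: 2091.09 ≥ 1921.25 is true
  NOT customer is a member: yes → false
  item category = perishable: furniture == perishable is false
  days since delivery > 100 days: 3 > 100 is false
  item marked final-sale: yes → true
  return reason = defective: unwanted == defective is false
  NOT receipt or order number provided: yes → false
  original tags attached: yes → true
  return reason ∈ {defective, unwanted, wrong-item}: unwanted is in the set → true
  receipt or order number provided: yes → true
Combine:
[1.1.1.1.1] false OR true = true
[1.1.1.1] NOT true = false
[1.1.1] NOT false = true
[1.1.2] true → false = false
[1.1.3] true AND false = false
[1.1] exactly-one(true, false, false) = true
[1] NOT true = false
[2.1.1.1] false AND false = false
[2.1.1] NOT false = true
[2.1.2] true AND false = false
[2.1] true AND false = false
[2.2.1] false → true (antecedent false ⇒ implication holds) = true
[2.2.2] true AND true = true
[2.2] true AND true = true
[2] false OR true = true
[root] false AND true = false
Overall: false → refused

Refused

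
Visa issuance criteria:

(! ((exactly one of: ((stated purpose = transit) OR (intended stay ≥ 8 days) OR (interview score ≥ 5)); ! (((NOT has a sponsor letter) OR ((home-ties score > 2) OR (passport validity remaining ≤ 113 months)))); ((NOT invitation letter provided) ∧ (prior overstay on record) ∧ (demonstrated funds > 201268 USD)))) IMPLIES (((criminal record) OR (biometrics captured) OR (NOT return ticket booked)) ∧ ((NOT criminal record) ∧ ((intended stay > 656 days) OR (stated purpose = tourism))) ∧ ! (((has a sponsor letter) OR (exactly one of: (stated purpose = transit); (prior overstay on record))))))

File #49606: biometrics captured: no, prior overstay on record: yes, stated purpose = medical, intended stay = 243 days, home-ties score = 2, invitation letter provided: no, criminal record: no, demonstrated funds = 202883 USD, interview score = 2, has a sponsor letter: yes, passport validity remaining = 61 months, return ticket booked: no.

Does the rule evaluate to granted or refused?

Refused

Atomic conditions:
  stated purpose = transit: medical == transit is false
  intended stay ≥ 8 days: 243 ≥ 8 is true
  interview score ≥ 5: 2 ≥ 5 is false
  NOT has a sponsor letter: yes → false
  home-ties score > 2: 2 > 2 is false
  passport validity remaining ≤ 113 months: 61 ≤ 113 is true
  NOT invitation letter provided: no → true
  prior overstay on record: yes → true
  demonstrated funds > 201268 USD: 202883 > 201268 is true
  criminal record: no → false
  biometrics captured: no → false
  NOT return ticket booked: no → true
  NOT criminal record: no → true
  intended stay > 656 days: 243 > 656 is false
  stated purpose = tourism: medical == tourism is false
  has a sponsor letter: yes → true
Combine:
[1.1.1] false OR true OR false = true
[1.1.2.1.2] false OR true = true
[1.1.2.1] false OR true = true
[1.1.2] NOT true = false
[1.1.3] true AND true AND true = true
[1.1] exactly-one(true, false, true) = false
[1] NOT false = true
[2.1] false OR false OR true = true
[2.2.2] false OR false = false
[2.2] true AND false = false
[2.3.1.2] exactly-one(false, true) = true
[2.3.1] true OR true = true
[2.3] NOT true = false
[2] true AND false AND false = false
[root] true → false = false
Overall: false → refused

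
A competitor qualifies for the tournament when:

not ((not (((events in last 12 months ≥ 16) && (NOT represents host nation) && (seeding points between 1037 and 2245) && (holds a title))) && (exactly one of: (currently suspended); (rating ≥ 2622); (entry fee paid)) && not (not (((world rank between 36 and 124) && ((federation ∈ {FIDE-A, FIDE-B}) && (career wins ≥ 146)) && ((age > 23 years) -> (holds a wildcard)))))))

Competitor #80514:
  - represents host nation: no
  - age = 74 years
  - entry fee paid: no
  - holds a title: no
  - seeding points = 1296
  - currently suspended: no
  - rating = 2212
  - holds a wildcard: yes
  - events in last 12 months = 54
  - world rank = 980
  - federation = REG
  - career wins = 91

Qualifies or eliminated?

Qualifies

Atomic conditions:
  events in last 12 months ≥ 16: 54 ≥ 16 is true
  NOT represents host nation: no → true
  seeding points between 1037 and 2245: 1296 in [1037, 2245] is true
  holds a title: no → false
  currently suspended: no → false
  rating ≥ 2622: 2212 ≥ 2622 is false
  entry fee paid: no → false
  world rank between 36 and 124: 980 in [36, 124] is false
  federation ∈ {FIDE-A, FIDE-B}: REG is not in the set → false
  career wins ≥ 146: 91 ≥ 146 is false
  age > 23 years: 74 > 23 is true
  holds a wildcard: yes → true
Combine:
[1.1.1] true AND true AND true AND false = false
[1.1] NOT false = true
[1.2] exactly-one(false, false, false) = false
[1.3.1.1.2] false AND false = false
[1.3.1.1.3] true → true = true
[1.3.1.1] false AND false AND true = false
[1.3.1] NOT false = true
[1.3] NOT true = false
[1] true AND false AND false = false
[root] NOT false = true
Overall: true → qualifies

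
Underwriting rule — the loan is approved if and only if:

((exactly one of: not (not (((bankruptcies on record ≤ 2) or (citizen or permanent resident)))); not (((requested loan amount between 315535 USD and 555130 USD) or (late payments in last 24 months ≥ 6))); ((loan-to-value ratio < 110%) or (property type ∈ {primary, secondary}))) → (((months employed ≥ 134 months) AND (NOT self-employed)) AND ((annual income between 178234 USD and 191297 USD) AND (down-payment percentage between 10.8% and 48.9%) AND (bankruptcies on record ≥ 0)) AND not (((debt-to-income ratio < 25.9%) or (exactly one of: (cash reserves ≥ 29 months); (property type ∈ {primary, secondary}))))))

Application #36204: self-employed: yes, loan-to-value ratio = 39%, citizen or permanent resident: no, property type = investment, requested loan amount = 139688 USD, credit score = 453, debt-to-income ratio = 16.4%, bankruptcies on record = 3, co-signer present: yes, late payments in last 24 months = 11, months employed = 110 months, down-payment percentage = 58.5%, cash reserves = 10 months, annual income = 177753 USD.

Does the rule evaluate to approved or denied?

Atomic conditions:
  bankruptcies on record ≤ 2: 3 ≤ 2 is false
  citizen or permanent resident: no → false
  requested loan amount between 315535 USD and 555130 USD: 139688 in [315535, 555130] is false
  late payments in last 24 months ≥ 6: 11 ≥ 6 is true
  loan-to-value ratio < 110%: 39 < 110 is true
  property type ∈ {primary, secondary}: investment is not in the set → false
  months employed ≥ 134 months: 110 ≥ 134 is false
  NOT self-employed: yes → false
  annual income between 178234 USD and 191297 USD: 177753 in [178234, 191297] is false
  down-payment percentage between 10.8% and 48.9%: 58.5 in [10.8, 48.9] is false
  bankruptcies on record ≥ 0: 3 ≥ 0 is true
  debt-to-income ratio < 25.9%: 16.4 < 25.9 is true
  cash reserves ≥ 29 months: 10 ≥ 29 is false
Combine:
[1.1.1.1] false OR false = false
[1.1.1] NOT false = true
[1.1] NOT true = false
[1.2.1] false OR true = true
[1.2] NOT true = false
[1.3] true OR false = true
[1] exactly-one(false, false, true) = true
[2.1] false AND false = false
[2.2] false AND false AND true = false
[2.3.1.2] exactly-one(false, false) = false
[2.3.1] true OR false = true
[2.3] NOT true = false
[2] false AND false AND false = false
[root] true → false = false
Overall: false → denied

Denied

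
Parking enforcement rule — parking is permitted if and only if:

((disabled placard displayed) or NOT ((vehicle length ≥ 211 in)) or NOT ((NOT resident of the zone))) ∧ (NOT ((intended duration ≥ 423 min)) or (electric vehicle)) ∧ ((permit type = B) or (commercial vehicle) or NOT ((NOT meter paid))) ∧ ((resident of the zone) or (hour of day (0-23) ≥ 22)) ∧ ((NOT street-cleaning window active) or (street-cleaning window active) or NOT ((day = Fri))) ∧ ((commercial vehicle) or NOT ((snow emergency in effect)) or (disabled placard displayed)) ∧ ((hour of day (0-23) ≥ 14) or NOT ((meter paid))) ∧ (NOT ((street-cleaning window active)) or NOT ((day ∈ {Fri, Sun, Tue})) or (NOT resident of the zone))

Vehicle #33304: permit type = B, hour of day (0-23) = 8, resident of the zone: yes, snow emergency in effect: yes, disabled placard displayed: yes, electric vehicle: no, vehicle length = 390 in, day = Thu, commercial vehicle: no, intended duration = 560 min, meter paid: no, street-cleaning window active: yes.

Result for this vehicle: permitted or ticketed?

Ticketed

Atomic conditions:
  disabled placard displayed: yes → true
  vehicle length ≥ 211 in: 390 ≥ 211 is true
  NOT resident of the zone: yes → false
  intended duration ≥ 423 min: 560 ≥ 423 is true
  electric vehicle: no → false
  permit type = B: B == B is true
  commercial vehicle: no → false
  NOT meter paid: no → true
  resident of the zone: yes → true
  hour of day (0-23) ≥ 22: 8 ≥ 22 is false
  NOT street-cleaning window active: yes → false
  street-cleaning window active: yes → true
  day = Fri: Thu == Fri is false
  snow emergency in effect: yes → true
  hour of day (0-23) ≥ 14: 8 ≥ 14 is false
  meter paid: no → false
  day ∈ {Fri, Sun, Tue}: Thu is not in the set → false
Combine:
[1.2] NOT true = false
[1.3] NOT false = true
[1] true OR false OR true = true
[2.1] NOT true = false
[2] false OR false = false
[3.3] NOT true = false
[3] true OR false OR false = true
[4] true OR false = true
[5.3] NOT false = true
[5] false OR true OR true = true
[6.2] NOT true = false
[6] false OR false OR true = true
[7.2] NOT false = true
[7] false OR true = true
[8.1] NOT true = false
[8.2] NOT false = true
[8] false OR true OR false = true
[root] true AND false AND true AND true AND true AND true AND true AND true = false
Overall: false → ticketed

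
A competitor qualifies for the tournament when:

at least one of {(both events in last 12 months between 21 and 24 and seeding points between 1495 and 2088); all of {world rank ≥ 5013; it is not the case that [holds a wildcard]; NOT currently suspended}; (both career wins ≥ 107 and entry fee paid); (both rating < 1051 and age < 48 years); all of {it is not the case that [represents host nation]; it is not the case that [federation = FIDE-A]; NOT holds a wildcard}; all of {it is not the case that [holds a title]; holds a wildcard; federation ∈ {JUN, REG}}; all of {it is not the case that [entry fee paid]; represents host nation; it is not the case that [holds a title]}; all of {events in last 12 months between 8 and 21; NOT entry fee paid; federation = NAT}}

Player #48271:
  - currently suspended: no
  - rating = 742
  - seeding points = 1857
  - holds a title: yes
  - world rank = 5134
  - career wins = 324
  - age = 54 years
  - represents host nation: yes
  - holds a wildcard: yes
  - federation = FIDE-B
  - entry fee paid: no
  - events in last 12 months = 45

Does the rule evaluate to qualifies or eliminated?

Atomic conditions:
  events in last 12 months between 21 and 24: 45 in [21, 24] is false
  seeding points between 1495 and 2088: 1857 in [1495, 2088] is true
  world rank ≥ 5013: 5134 ≥ 5013 is true
  holds a wildcard: yes → true
  NOT currently suspended: no → true
  career wins ≥ 107: 324 ≥ 107 is true
  entry fee paid: no → false
  rating < 1051: 742 < 1051 is true
  age < 48 years: 54 < 48 is false
  represents host nation: yes → true
  federation = FIDE-A: FIDE-B == FIDE-A is false
  NOT holds a wildcard: yes → false
  holds a title: yes → true
  federation ∈ {JUN, REG}: FIDE-B is not in the set → false
  events in last 12 months between 8 and 21: 45 in [8, 21] is false
  NOT entry fee paid: no → true
  federation = NAT: FIDE-B == NAT is false
Combine:
[1] false AND true = false
[2.2] NOT true = false
[2] true AND false AND true = false
[3] true AND false = false
[4] true AND false = false
[5.1] NOT true = false
[5.2] NOT false = true
[5] false AND true AND false = false
[6.1] NOT true = false
[6] false AND true AND false = false
[7.1] NOT false = true
[7.3] NOT true = false
[7] true AND true AND false = false
[8] false AND true AND false = false
[root] false OR false OR false OR false OR false OR false OR false OR false = false
Overall: false → eliminated

Eliminated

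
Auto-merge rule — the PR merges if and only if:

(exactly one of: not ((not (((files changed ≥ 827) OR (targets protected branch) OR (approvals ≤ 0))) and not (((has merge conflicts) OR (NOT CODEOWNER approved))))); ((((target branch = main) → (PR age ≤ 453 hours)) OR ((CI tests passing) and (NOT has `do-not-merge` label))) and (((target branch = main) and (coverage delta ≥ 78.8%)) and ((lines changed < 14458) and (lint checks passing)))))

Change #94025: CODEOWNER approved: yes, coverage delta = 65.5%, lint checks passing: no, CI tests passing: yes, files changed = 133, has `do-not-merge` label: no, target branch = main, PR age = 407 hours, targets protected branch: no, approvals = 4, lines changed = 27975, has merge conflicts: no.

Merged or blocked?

Blocked

Atomic conditions:
  files changed ≥ 827: 133 ≥ 827 is false
  targets protected branch: no → false
  approvals ≤ 0: 4 ≤ 0 is false
  has merge conflicts: no → false
  NOT CODEOWNER approved: yes → false
  target branch = main: main == main is true
  PR age ≤ 453 hours: 407 ≤ 453 is true
  CI tests passing: yes → true
  NOT has `do-not-merge` label: no → true
  coverage delta ≥ 78.8%: 65.5 ≥ 78.8 is false
  lines changed < 14458: 27975 < 14458 is false
  lint checks passing: no → false
Combine:
[1.1.1.1] false OR false OR false = false
[1.1.1] NOT false = true
[1.1.2.1] false OR false = false
[1.1.2] NOT false = true
[1.1] true AND true = true
[1] NOT true = false
[2.1.1] true → true = true
[2.1.2] true AND true = true
[2.1] true OR true = true
[2.2.1] true AND false = false
[2.2.2] false AND false = false
[2.2] false AND false = false
[2] true AND false = false
[root] exactly-one(false, false) = false
Overall: false → blocked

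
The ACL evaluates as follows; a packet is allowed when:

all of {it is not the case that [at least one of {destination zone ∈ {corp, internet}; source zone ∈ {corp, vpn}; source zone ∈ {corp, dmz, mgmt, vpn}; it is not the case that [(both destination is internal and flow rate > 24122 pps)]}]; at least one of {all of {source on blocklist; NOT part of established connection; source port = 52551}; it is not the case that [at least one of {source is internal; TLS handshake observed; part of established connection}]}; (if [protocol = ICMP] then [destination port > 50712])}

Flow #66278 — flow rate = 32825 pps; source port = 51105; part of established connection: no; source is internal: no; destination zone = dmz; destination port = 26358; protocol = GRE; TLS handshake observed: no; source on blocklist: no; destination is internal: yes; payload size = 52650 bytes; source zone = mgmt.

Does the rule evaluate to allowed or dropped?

Dropped

Atomic conditions:
  destination zone ∈ {corp, internet}: dmz is not in the set → false
  source zone ∈ {corp, vpn}: mgmt is not in the set → false
  source zone ∈ {corp, dmz, mgmt, vpn}: mgmt is in the set → true
  destination is internal: yes → true
  flow rate > 24122 pps: 32825 > 24122 is true
  source on blocklist: no → false
  NOT part of established connection: no → true
  source port = 52551: 51105 == 52551 is false
  source is internal: no → false
  TLS handshake observed: no → false
  part of established connection: no → false
  protocol = ICMP: GRE == ICMP is false
  destination port > 50712: 26358 > 50712 is false
Combine:
[1.1.4.1] true AND true = true
[1.1.4] NOT true = false
[1.1] false OR false OR true OR false = true
[1] NOT true = false
[2.1] false AND true AND false = false
[2.2.1] false OR false OR false = false
[2.2] NOT false = true
[2] false OR true = true
[3] false → false (antecedent false ⇒ implication holds) = true
[root] false AND true AND true = false
Overall: false → dropped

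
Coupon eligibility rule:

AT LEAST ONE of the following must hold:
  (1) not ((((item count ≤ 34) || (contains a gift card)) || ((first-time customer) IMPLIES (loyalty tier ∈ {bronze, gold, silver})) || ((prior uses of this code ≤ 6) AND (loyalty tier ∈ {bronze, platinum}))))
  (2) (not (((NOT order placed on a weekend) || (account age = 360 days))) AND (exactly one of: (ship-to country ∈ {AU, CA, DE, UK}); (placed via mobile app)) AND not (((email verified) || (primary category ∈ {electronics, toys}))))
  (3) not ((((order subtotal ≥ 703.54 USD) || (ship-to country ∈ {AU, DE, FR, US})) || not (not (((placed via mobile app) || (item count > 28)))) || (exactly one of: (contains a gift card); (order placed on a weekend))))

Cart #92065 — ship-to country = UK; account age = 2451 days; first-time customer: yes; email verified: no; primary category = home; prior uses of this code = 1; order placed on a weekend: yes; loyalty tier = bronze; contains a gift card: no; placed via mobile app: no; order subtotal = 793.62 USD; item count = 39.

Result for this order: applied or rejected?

Atomic conditions:
  item count ≤ 34: 39 ≤ 34 is false
  contains a gift card: no → false
  first-time customer: yes → true
  loyalty tier ∈ {bronze, gold, silver}: bronze is in the set → true
  prior uses of this code ≤ 6: 1 ≤ 6 is true
  loyalty tier ∈ {bronze, platinum}: bronze is in the set → true
  NOT order placed on a weekend: yes → false
  account age = 360 days: 2451 == 360 is false
  ship-to country ∈ {AU, CA, DE, UK}: UK is in the set → true
  placed via mobile app: no → false
  email verified: no → false
  primary category ∈ {electronics, toys}: home is not in the set → false
  order subtotal ≥ 703.54 USD: 793.62 ≥ 703.54 is true
  ship-to country ∈ {AU, DE, FR, US}: UK is not in the set → false
  item count > 28: 39 > 28 is true
  order placed on a weekend: yes → true
Combine:
[1.1.1] false OR false = false
[1.1.2] true → true = true
[1.1.3] true AND true = true
[1.1] false OR true OR true = true
[1] NOT true = false
[2.1.1] false OR false = false
[2.1] NOT false = true
[2.2] exactly-one(true, false) = true
[2.3.1] false OR false = false
[2.3] NOT false = true
[2] true AND true AND true = true
[3.1.1] true OR false = true
[3.1.2.1.1] false OR true = true
[3.1.2.1] NOT true = false
[3.1.2] NOT false = true
[3.1.3] exactly-one(false, true) = true
[3.1] true OR true OR true = true
[3] NOT true = false
[root] false OR true OR false = true
Overall: true → applied

Applied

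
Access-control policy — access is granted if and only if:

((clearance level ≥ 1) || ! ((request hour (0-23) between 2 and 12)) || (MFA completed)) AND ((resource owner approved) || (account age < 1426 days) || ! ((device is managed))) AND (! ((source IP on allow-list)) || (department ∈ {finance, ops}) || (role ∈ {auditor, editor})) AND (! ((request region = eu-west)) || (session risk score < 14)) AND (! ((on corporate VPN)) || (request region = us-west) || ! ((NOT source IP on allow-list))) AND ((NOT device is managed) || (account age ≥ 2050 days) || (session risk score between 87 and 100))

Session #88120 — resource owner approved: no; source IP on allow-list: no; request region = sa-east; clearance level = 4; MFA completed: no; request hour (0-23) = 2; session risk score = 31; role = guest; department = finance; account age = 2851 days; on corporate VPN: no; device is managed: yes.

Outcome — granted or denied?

Denied

Atomic conditions:
  clearance level ≥ 1: 4 ≥ 1 is true
  request hour (0-23) between 2 and 12: 2 in [2, 12] is true
  MFA completed: no → false
  resource owner approved: no → false
  account age < 1426 days: 2851 < 1426 is false
  device is managed: yes → true
  source IP on allow-list: no → false
  department ∈ {finance, ops}: finance is in the set → true
  role ∈ {auditor, editor}: guest is not in the set → false
  request region = eu-west: sa-east == eu-west is false
  session risk score < 14: 31 < 14 is false
  on corporate VPN: no → false
  request region = us-west: sa-east == us-west is false
  NOT source IP on allow-list: no → true
  NOT device is managed: yes → false
  account age ≥ 2050 days: 2851 ≥ 2050 is true
  session risk score between 87 and 100: 31 in [87, 100] is false
Combine:
[1.2] NOT true = false
[1] true OR false OR false = true
[2.3] NOT true = false
[2] false OR false OR false = false
[3.1] NOT false = true
[3] true OR true OR false = true
[4.1] NOT false = true
[4] true OR false = true
[5.1] NOT false = true
[5.3] NOT true = false
[5] true OR false OR false = true
[6] false OR true OR false = true
[root] true AND false AND true AND true AND true AND true = false
Overall: false → denied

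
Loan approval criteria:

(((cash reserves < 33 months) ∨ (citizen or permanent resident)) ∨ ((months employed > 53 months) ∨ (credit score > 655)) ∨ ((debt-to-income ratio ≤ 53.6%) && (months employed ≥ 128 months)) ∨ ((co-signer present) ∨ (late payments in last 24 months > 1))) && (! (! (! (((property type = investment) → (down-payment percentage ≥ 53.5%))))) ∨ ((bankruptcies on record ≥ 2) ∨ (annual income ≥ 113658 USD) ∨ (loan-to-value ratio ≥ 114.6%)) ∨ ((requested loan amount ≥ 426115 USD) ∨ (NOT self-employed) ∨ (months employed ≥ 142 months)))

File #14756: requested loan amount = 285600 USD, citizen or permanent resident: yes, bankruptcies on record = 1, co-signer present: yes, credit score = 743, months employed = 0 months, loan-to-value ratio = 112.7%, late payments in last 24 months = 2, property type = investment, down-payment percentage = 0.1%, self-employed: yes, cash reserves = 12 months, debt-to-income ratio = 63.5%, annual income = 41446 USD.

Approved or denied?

Atomic conditions:
  cash reserves < 33 months: 12 < 33 is true
  citizen or permanent resident: yes → true
  months employed > 53 months: 0 > 53 is false
  credit score > 655: 743 > 655 is true
  debt-to-income ratio ≤ 53.6%: 63.5 ≤ 53.6 is false
  months employed ≥ 128 months: 0 ≥ 128 is false
  co-signer present: yes → true
  late payments in last 24 months > 1: 2 > 1 is true
  property type = investment: investment == investment is true
  down-payment percentage ≥ 53.5%: 0.1 ≥ 53.5 is false
  bankruptcies on record ≥ 2: 1 ≥ 2 is false
  annual income ≥ 113658 USD: 41446 ≥ 113658 is false
  loan-to-value ratio ≥ 114.6%: 112.7 ≥ 114.6 is false
  requested loan amount ≥ 426115 USD: 285600 ≥ 426115 is false
  NOT self-employed: yes → false
  months employed ≥ 142 months: 0 ≥ 142 is false
Combine:
[1.1] true OR true = true
[1.2] false OR true = true
[1.3] false AND false = false
[1.4] true OR true = true
[1] true OR true OR false OR true = true
[2.1.1.1.1] true → false = false
[2.1.1.1] NOT false = true
[2.1.1] NOT true = false
[2.1] NOT false = true
[2.2] false OR false OR false = false
[2.3] false OR false OR false = false
[2] true OR false OR false = true
[root] true AND true = true
Overall: true → approved

Approved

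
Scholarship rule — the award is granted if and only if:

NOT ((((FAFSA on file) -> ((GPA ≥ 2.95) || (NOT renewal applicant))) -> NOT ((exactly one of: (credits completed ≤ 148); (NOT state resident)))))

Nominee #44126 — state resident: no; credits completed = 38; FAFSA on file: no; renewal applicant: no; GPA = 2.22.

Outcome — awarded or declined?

Atomic conditions:
  FAFSA on file: no → false
  GPA ≥ 2.95: 2.22 ≥ 2.95 is false
  NOT renewal applicant: no → true
  credits completed ≤ 148: 38 ≤ 148 is true
  NOT state resident: no → true
Combine:
[1.1.2] false OR true = true
[1.1] false → true (antecedent false ⇒ implication holds) = true
[1.2.1] exactly-one(true, true) = false
[1.2] NOT false = true
[1] true → true = true
[root] NOT true = false
Overall: false → declined

Declined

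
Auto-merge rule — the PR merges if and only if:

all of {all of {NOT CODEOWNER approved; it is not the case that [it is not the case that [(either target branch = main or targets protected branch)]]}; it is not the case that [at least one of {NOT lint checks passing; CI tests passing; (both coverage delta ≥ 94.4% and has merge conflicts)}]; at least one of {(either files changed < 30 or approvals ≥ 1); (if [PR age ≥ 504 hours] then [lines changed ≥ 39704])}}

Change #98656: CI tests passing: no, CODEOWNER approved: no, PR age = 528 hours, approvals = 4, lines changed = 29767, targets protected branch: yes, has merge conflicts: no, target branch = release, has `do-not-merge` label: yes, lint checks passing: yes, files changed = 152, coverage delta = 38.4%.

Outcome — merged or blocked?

Merged

Atomic conditions:
  NOT CODEOWNER approved: no → true
  target branch = main: release == main is false
  targets protected branch: yes → true
  NOT lint checks passing: yes → false
  CI tests passing: no → false
  coverage delta ≥ 94.4%: 38.4 ≥ 94.4 is false
  has merge conflicts: no → false
  files changed < 30: 152 < 30 is false
  approvals ≥ 1: 4 ≥ 1 is true
  PR age ≥ 504 hours: 528 ≥ 504 is true
  lines changed ≥ 39704: 29767 ≥ 39704 is false
Combine:
[1.2.1.1] false OR true = true
[1.2.1] NOT true = false
[1.2] NOT false = true
[1] true AND true = true
[2.1.3] false AND false = false
[2.1] false OR false OR false = false
[2] NOT false = true
[3.1] false OR true = true
[3.2] true → false = false
[3] true OR false = true
[root] true AND true AND true = true
Overall: true → merged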